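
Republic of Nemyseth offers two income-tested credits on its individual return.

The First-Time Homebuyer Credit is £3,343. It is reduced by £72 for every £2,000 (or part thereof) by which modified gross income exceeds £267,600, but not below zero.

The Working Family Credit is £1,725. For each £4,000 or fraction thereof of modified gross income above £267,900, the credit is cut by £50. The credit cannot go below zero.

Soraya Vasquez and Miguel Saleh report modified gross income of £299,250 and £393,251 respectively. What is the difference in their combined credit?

Soraya (£299,250): First-Time Homebuyer Credit: income exceeds £267,600 by £31,650, which is 16 full-or-partial £2,000 increments; reduction = 16 × £72 = £1,152, leaving £2,191. Working Family Credit: income exceeds £267,900 by £31,350, which is 8 full-or-partial £4,000 increments; reduction = 8 × £50 = £400, leaving £1,325. total £2,191 + £1,325 = £3,516
Miguel (£393,251): First-Time Homebuyer Credit: income exceeds £267,600 by £125,651 → 63 increments × £72 = £4,536 ≥ base, so the credit is £0. Working Family Credit: income exceeds £267,900 by £125,351, which is 32 full-or-partial £4,000 increments; reduction = 32 × £50 = £1,600, leaving £125. total £0 + £125 = £125
Difference: |£3,516 − £125| = £3,391.

£3,391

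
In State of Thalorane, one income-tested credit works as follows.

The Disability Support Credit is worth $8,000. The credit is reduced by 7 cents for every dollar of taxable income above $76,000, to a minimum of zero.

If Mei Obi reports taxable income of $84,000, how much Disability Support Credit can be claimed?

$7,440

Disability Support Credit: 7% of the $8,000 excess over $76,000 is $560; credit = $8,000 − $560 = $7,440.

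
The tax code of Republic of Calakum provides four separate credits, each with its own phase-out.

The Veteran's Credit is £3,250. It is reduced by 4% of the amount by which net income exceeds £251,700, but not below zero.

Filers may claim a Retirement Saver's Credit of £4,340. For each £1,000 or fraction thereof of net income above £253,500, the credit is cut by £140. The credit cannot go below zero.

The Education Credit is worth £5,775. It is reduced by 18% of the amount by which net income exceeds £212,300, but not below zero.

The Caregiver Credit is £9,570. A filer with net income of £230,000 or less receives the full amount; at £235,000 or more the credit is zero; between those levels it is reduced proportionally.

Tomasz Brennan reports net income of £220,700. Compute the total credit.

£21,423

Veteran's Credit: £220,700 is at or below the £251,700 threshold, so the full £3,250 applies.
Retirement Saver's Credit: £220,700 is at or below the £253,500 threshold, so the full £4,340 applies.
Education Credit: 18% of the £8,400 excess over £212,300 is £1,512; credit = £5,775 − £1,512 = £4,263.
Caregiver Credit: £220,700 is at or below the £230,000 threshold, so the full £9,570 applies.
Total: £3,250 + £4,340 + £4,263 + £9,570 = £21,423.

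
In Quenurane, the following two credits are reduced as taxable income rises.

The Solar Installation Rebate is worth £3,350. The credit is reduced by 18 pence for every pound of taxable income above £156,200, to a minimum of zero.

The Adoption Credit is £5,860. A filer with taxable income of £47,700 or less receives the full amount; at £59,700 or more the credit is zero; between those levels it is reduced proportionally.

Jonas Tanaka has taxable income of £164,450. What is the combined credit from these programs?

£1,865

Solar Installation Rebate: 18% of the £8,250 excess over £156,200 is £1,485; credit = £3,350 − £1,485 = £1,865.
Adoption Credit: £164,450 is at or above £59,700, so the credit is £0.
Total: £1,865 + £0 = £1,865.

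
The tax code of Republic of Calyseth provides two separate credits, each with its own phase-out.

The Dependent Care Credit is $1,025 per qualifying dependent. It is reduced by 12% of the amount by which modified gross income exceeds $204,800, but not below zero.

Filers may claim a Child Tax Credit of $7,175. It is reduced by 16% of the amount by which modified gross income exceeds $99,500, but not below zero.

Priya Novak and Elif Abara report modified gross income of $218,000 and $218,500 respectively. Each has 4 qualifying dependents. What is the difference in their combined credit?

$60

Priya ($218,000): Dependent Care Credit: base = 4 × $1,025 = $4,100. 12% of the $13,200 excess over $204,800 is $1,584; credit = $4,100 − $1,584 = $2,516. Child Tax Credit: 16% of the $118,500 excess over $99,500 is $18,960 ≥ base, so the credit is $0. total $2,516 + $0 = $2,516
Elif ($218,500): Dependent Care Credit: base = 4 × $1,025 = $4,100. 12% of the $13,700 excess over $204,800 is $1,644; credit = $4,100 − $1,644 = $2,456. Child Tax Credit: 16% of the $119,000 excess over $99,500 is $19,040 ≥ base, so the credit is $0. total $2,456 + $0 = $2,456
Difference: |$2,516 − $2,456| = $60.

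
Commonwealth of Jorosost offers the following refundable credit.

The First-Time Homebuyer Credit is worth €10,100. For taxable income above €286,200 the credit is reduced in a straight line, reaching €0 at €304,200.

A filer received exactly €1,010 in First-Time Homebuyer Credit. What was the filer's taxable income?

€302,400

€1,010 is 1,010/10,100 of the full €10,100, so 9,090/10,100 of the €18,000 range has been used: income = €286,200 + €18,000 × 9,090/10,100 = €302,400.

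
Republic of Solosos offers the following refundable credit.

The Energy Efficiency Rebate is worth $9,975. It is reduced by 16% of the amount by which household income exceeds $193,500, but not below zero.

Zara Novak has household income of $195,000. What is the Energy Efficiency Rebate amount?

$9,735

Energy Efficiency Rebate: 16% of the $1,500 excess over $193,500 is $240; credit = $9,975 − $240 = $9,735.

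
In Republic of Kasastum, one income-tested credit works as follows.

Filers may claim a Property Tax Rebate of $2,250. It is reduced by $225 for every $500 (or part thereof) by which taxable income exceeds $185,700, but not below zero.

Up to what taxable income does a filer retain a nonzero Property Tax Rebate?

$190,200

After 9 increments the reduction is 9 × $225 = $2,025, leaving $225; one more increment wipes it out. Increment 9 ends at excess 9 × $500 = $4,500, so the highest qualifying income is $185,700 + $4,500 = $190,200.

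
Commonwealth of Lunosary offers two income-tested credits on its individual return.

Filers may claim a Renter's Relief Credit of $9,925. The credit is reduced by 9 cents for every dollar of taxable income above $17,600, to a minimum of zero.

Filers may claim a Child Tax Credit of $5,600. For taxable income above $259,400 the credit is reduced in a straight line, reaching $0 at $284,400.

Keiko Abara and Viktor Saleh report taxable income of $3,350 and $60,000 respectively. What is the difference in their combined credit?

$3,816

Keiko ($3,350): Renter's Relief Credit: $3,350 is at or below the $17,600 threshold, so the full $9,925 applies. Child Tax Credit: $3,350 is at or below the $259,400 threshold, so the full $5,600 applies. total $9,925 + $5,600 = $15,525
Viktor ($60,000): Renter's Relief Credit: 9% of the $42,400 excess over $17,600 is $3,816; credit = $9,925 − $3,816 = $6,109. Child Tax Credit: $60,000 is at or below the $259,400 threshold, so the full $5,600 applies. total $6,109 + $5,600 = $11,709
Difference: |$15,525 − $11,709| = $3,816.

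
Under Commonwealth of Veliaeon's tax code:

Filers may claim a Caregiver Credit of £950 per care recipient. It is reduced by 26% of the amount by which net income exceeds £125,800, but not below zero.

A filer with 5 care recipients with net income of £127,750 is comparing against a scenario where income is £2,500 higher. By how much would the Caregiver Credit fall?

£650

At £127,750 — base = 5 × £950 = £4,750. 26% of the £1,950 excess over £125,800 is £507; credit = £4,750 − £507 = £4,243.
At £130,250 — base = 5 × £950 = £4,750. 26% of the £4,450 excess over £125,800 is £1,157; credit = £4,750 − £1,157 = £3,593.
Lost: £4,243 − £3,593 = £650.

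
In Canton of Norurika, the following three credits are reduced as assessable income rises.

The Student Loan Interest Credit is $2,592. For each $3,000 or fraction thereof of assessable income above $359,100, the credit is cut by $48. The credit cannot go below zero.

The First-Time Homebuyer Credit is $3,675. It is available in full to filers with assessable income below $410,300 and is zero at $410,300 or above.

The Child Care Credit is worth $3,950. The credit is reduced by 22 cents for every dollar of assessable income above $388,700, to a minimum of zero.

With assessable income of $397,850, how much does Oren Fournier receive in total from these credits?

Student Loan Interest Credit: income exceeds $359,100 by $38,750, which is 13 full-or-partial $3,000 increments; reduction = 13 × $48 = $624, leaving $1,968.
First-Time Homebuyer Credit: $397,850 is below the $410,300 cutoff, so the full $3,675 applies.
Child Care Credit: 22% of the $9,150 excess over $388,700 is $2,013; credit = $3,950 − $2,013 = $1,937.
Total: $1,968 + $3,675 + $1,937 = $7,580.

$7,580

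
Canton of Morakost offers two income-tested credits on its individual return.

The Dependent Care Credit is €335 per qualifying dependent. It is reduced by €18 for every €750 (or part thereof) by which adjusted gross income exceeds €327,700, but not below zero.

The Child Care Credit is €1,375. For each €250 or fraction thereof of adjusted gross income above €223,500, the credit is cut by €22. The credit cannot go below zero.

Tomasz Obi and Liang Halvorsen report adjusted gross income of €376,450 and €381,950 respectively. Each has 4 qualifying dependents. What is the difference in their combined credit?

€144

Tomasz (€376,450): Dependent Care Credit: base = 4 × €335 = €1,340. income exceeds €327,700 by €48,750, which is 65 full-or-partial €750 increments; reduction = 65 × €18 = €1,170, leaving €170. Child Care Credit: income exceeds €223,500 by €152,950 → 612 increments × €22 = €13,464 ≥ base, so the credit is €0. total €170 + €0 = €170
Liang (€381,950): Dependent Care Credit: base = 4 × €335 = €1,340. income exceeds €327,700 by €54,250, which is 73 full-or-partial €750 increments; reduction = 73 × €18 = €1,314, leaving €26. Child Care Credit: income exceeds €223,500 by €158,450 → 634 increments × €22 = €13,948 ≥ base, so the credit is €0. total €26 + €0 = €26
Difference: |€170 − €26| = €144.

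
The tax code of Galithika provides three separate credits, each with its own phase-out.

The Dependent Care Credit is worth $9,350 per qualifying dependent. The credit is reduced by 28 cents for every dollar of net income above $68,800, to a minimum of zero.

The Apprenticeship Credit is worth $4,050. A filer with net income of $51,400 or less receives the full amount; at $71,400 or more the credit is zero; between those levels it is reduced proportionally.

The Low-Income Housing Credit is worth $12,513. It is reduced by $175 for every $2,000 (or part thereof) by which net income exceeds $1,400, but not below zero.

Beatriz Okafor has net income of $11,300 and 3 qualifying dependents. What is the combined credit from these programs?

$43,738

Dependent Care Credit: base = 3 × $9,350 = $28,050. $11,300 is at or below the $68,800 threshold, so the full $28,050 applies.
Apprenticeship Credit: $11,300 is at or below the $51,400 threshold, so the full $4,050 applies.
Low-Income Housing Credit: income exceeds $1,400 by $9,900, which is 5 full-or-partial $2,000 increments; reduction = 5 × $175 = $875, leaving $11,638.
Total: $28,050 + $4,050 + $11,638 = $43,738.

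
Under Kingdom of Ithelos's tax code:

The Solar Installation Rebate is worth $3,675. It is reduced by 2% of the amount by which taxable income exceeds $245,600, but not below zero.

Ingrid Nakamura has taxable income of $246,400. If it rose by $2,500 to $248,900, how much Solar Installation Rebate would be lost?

At $246,400 — 2% of the $800 excess over $245,600 is $16; credit = $3,675 − $16 = $3,659.
At $248,900 — 2% of the $3,300 excess over $245,600 is $66; credit = $3,675 − $66 = $3,609.
Lost: $3,659 − $3,609 = $50.

$50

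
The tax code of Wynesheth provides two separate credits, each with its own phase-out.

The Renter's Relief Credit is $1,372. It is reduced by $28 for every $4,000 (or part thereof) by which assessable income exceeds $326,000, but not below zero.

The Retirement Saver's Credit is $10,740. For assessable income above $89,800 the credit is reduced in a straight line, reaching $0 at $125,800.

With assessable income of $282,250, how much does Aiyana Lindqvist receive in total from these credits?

$1,372

Renter's Relief Credit: $282,250 is at or below the $326,000 threshold, so the full $1,372 applies.
Retirement Saver's Credit: $282,250 is at or above $125,800, so the credit is $0.
Total: $1,372 + $0 = $1,372.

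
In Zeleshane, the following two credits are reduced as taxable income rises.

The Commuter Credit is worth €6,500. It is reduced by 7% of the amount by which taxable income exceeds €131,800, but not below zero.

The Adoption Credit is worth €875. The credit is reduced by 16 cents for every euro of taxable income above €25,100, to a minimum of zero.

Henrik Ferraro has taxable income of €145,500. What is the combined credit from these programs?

Commuter Credit: 7% of the €13,700 excess over €131,800 is €959; credit = €6,500 − €959 = €5,541.
Adoption Credit: 16% of the €120,400 excess over €25,100 is €19,264 ≥ base, so the credit is €0.
Total: €5,541 + €0 = €5,541.

€5,541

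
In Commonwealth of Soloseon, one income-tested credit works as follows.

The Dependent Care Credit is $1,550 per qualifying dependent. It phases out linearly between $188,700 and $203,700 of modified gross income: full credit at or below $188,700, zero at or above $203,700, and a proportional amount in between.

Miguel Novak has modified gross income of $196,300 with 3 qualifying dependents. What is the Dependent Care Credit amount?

Dependent Care Credit: base = 3 × $1,550 = $4,650. $196,300 is $7,600 into a $15,000 phase-out range, leaving 7,400/15,000 of the credit: $4,650 × 7,400/15,000 = $2,294.

$2,294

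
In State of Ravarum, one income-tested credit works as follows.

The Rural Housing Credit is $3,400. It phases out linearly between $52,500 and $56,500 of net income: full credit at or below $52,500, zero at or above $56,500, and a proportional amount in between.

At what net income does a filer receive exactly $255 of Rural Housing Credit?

$255 is 255/3,400 of the full $3,400, so 3,145/3,400 of the $4,000 range has been used: income = $52,500 + $4,000 × 3,145/3,400 = $56,200.

$56,200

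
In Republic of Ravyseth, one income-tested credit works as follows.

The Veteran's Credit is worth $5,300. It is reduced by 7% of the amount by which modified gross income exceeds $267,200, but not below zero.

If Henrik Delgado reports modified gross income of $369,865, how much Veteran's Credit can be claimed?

$0

Veteran's Credit: 7% of the $102,665 excess over $267,200 is $7,186.55 ≥ base, so the credit is $0.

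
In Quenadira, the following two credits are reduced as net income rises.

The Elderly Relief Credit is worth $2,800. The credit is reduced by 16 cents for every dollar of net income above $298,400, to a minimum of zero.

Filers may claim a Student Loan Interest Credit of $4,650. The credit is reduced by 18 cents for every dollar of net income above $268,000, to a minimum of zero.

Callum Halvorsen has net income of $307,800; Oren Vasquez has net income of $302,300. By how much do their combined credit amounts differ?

$880

Callum ($307,800): Elderly Relief Credit: 16% of the $9,400 excess over $298,400 is $1,504; credit = $2,800 − $1,504 = $1,296. Student Loan Interest Credit: 18% of the $39,800 excess over $268,000 is $7,164 ≥ base, so the credit is $0. total $1,296 + $0 = $1,296
Oren ($302,300): Elderly Relief Credit: 16% of the $3,900 excess over $298,400 is $624; credit = $2,800 − $624 = $2,176. Student Loan Interest Credit: 18% of the $34,300 excess over $268,000 is $6,174 ≥ base, so the credit is $0. total $2,176 + $0 = $2,176
Difference: |$1,296 − $2,176| = $880.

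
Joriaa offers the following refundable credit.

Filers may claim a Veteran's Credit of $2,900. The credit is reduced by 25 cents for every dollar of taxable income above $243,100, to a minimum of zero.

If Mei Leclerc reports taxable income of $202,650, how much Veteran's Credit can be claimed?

Veteran's Credit: $202,650 is at or below the $243,100 threshold, so the full $2,900 applies.

$2,900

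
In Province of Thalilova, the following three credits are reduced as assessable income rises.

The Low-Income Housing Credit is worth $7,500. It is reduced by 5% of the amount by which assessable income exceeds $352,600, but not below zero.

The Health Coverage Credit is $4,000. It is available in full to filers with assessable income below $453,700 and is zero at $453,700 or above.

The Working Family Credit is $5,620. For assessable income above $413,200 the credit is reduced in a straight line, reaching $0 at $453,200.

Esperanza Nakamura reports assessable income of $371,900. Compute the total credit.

Low-Income Housing Credit: 5% of the $19,300 excess over $352,600 is $965; credit = $7,500 − $965 = $6,535.
Health Coverage Credit: $371,900 is below the $453,700 cutoff, so the full $4,000 applies.
Working Family Credit: $371,900 is at or below the $413,200 threshold, so the full $5,620 applies.
Total: $6,535 + $4,000 + $5,620 = $16,155.

$16,155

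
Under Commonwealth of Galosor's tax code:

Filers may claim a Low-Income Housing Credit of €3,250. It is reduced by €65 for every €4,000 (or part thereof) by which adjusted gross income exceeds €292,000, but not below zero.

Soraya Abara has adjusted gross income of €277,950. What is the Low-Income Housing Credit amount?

€3,250

Low-Income Housing Credit: €277,950 is at or below the €292,000 threshold, so the full €3,250 applies.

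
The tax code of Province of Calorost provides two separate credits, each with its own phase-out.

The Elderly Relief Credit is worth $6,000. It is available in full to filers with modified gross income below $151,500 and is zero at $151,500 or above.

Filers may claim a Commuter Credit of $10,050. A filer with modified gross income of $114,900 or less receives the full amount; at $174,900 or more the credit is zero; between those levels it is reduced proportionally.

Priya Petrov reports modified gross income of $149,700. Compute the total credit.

Elderly Relief Credit: $149,700 is below the $151,500 cutoff, so the full $6,000 applies.
Commuter Credit: $149,700 is $34,800 into a $60,000 phase-out range, leaving 25,200/60,000 of the credit: $10,050 × 25,200/60,000 = $4,221.
Total: $6,000 + $4,221 = $10,221.

$10,221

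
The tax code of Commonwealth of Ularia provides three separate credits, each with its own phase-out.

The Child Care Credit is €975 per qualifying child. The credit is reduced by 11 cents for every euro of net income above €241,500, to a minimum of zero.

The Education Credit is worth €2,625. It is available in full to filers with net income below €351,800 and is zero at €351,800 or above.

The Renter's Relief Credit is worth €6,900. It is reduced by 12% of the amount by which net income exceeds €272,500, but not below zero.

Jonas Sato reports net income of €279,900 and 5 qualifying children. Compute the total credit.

Child Care Credit: base = 5 × €975 = €4,875. 11% of the €38,400 excess over €241,500 is €4,224; credit = €4,875 − €4,224 = €651.
Education Credit: €279,900 is below the €351,800 cutoff, so the full €2,625 applies.
Renter's Relief Credit: 12% of the €7,400 excess over €272,500 is €888; credit = €6,900 − €888 = €6,012.
Total: €651 + €2,625 + €6,012 = €9,288.

€9,288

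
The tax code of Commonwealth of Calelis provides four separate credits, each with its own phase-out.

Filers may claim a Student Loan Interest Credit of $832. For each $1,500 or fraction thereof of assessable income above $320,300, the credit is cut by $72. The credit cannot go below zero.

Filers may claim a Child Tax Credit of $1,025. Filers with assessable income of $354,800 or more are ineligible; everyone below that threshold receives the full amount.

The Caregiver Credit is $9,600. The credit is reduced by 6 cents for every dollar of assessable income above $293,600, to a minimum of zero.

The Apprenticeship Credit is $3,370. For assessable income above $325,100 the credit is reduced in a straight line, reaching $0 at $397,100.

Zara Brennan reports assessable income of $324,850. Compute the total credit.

$12,664

Student Loan Interest Credit: income exceeds $320,300 by $4,550, which is 4 full-or-partial $1,500 increments; reduction = 4 × $72 = $288, leaving $544.
Child Tax Credit: $324,850 is below the $354,800 cutoff, so the full $1,025 applies.
Caregiver Credit: 6% of the $31,250 excess over $293,600 is $1,875; credit = $9,600 − $1,875 = $7,725.
Apprenticeship Credit: $324,850 is at or below the $325,100 threshold, so the full $3,370 applies.
Total: $544 + $1,025 + $7,725 + $3,370 = $12,664.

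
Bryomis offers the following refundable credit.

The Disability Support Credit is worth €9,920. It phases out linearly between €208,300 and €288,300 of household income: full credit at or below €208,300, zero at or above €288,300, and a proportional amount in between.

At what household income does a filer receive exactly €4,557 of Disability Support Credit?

€251,550

€4,557 is 4,557/9,920 of the full €9,920, so 5,363/9,920 of the €80,000 range has been used: income = €208,300 + €80,000 × 5,363/9,920 = €251,550.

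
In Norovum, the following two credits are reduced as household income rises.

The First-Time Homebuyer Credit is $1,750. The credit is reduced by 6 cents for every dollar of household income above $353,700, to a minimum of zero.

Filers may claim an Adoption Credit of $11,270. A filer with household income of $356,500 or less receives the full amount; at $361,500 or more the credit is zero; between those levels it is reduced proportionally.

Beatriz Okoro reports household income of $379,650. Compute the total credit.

First-Time Homebuyer Credit: 6% of the $25,950 excess over $353,700 is $1,557; credit = $1,750 − $1,557 = $193.
Adoption Credit: $379,650 is at or above $361,500, so the credit is $0.
Total: $193 + $0 = $193.

$193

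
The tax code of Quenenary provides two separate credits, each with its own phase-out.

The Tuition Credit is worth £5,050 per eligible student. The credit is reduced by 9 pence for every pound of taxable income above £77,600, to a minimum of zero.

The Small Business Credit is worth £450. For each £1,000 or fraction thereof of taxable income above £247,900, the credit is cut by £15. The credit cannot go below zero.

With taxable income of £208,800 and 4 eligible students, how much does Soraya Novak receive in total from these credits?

Tuition Credit: base = 4 × £5,050 = £20,200. 9% of the £131,200 excess over £77,600 is £11,808; credit = £20,200 − £11,808 = £8,392.
Small Business Credit: £208,800 is at or below the £247,900 threshold, so the full £450 applies.
Total: £8,392 + £450 = £8,842.

£8,842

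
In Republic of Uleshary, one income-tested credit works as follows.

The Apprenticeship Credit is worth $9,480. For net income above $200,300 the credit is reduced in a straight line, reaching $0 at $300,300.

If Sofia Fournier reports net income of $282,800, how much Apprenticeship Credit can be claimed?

$1,659

Apprenticeship Credit: $282,800 is $82,500 into a $100,000 phase-out range, leaving 17,500/100,000 of the credit: $9,480 × 17,500/100,000 = $1,659.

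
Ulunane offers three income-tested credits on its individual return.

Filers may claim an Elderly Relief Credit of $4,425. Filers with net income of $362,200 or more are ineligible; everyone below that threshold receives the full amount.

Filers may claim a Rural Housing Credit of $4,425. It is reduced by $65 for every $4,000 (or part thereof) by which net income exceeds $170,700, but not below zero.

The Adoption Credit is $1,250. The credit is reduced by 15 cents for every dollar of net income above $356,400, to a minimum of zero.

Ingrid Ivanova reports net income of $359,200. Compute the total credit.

Elderly Relief Credit: $359,200 is below the $362,200 cutoff, so the full $4,425 applies.
Rural Housing Credit: income exceeds $170,700 by $188,500, which is 48 full-or-partial $4,000 increments; reduction = 48 × $65 = $3,120, leaving $1,305.
Adoption Credit: 15% of the $2,800 excess over $356,400 is $420; credit = $1,250 − $420 = $830.
Total: $4,425 + $1,305 + $830 = $6,560.

$6,560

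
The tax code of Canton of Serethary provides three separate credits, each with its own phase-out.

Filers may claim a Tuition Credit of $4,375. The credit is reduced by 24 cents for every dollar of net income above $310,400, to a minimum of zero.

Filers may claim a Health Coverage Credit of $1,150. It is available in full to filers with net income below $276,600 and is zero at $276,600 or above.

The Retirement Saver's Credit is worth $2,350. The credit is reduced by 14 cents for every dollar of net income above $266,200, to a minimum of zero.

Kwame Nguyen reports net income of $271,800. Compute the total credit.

$7,091

Tuition Credit: $271,800 is at or below the $310,400 threshold, so the full $4,375 applies.
Health Coverage Credit: $271,800 is below the $276,600 cutoff, so the full $1,150 applies.
Retirement Saver's Credit: 14% of the $5,600 excess over $266,200 is $784; credit = $2,350 − $784 = $1,566.
Total: $4,375 + $1,150 + $1,566 = $7,091.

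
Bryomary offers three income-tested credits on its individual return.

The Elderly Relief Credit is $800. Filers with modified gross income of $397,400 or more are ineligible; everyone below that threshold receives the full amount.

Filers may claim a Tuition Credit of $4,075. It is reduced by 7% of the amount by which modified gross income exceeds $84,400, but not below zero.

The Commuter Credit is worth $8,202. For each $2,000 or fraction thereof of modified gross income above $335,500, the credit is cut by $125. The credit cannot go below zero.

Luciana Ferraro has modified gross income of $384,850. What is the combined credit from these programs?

Elderly Relief Credit: $384,850 is below the $397,400 cutoff, so the full $800 applies.
Tuition Credit: 7% of the $300,450 excess over $84,400 is $21,031.50 ≥ base, so the credit is $0.
Commuter Credit: income exceeds $335,500 by $49,350, which is 25 full-or-partial $2,000 increments; reduction = 25 × $125 = $3,125, leaving $5,077.
Total: $800 + $0 + $5,077 = $5,877.

$5,877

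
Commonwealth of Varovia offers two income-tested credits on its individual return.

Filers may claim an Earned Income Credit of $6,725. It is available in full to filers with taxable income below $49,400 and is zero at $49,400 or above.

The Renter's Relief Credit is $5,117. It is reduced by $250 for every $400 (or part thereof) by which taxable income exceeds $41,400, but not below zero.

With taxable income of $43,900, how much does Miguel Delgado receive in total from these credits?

$10,092

Earned Income Credit: $43,900 is below the $49,400 cutoff, so the full $6,725 applies.
Renter's Relief Credit: income exceeds $41,400 by $2,500, which is 7 full-or-partial $400 increments; reduction = 7 × $250 = $1,750, leaving $3,367.
Total: $6,725 + $3,367 = $10,092.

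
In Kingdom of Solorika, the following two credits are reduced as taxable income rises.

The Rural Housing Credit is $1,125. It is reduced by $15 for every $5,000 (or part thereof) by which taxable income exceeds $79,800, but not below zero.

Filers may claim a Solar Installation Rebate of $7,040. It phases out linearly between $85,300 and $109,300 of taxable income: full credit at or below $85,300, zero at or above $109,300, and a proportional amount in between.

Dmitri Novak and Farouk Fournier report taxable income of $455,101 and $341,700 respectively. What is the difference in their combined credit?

Dmitri ($455,101): Rural Housing Credit: income exceeds $79,800 by $375,301 → 76 increments × $15 = $1,140 ≥ base, so the credit is $0. Solar Installation Rebate: $455,101 is at or above $109,300, so the credit is $0. total $0 + $0 = $0
Farouk ($341,700): Rural Housing Credit: income exceeds $79,800 by $261,900, which is 53 full-or-partial $5,000 increments; reduction = 53 × $15 = $795, leaving $330. Solar Installation Rebate: $341,700 is at or above $109,300, so the credit is $0. total $330 + $0 = $330
Difference: |$0 − $330| = $330.

$330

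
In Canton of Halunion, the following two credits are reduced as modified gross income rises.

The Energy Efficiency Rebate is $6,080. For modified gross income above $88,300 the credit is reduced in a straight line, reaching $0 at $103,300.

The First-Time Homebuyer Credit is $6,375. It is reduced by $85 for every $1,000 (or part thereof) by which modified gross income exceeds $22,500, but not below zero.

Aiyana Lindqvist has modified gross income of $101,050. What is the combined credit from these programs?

$912

Energy Efficiency Rebate: $101,050 is $12,750 into a $15,000 phase-out range, leaving 2,250/15,000 of the credit: $6,080 × 2,250/15,000 = $912.
First-Time Homebuyer Credit: income exceeds $22,500 by $78,550 → 79 increments × $85 = $6,715 ≥ base, so the credit is $0.
Total: $912 + $0 = $912.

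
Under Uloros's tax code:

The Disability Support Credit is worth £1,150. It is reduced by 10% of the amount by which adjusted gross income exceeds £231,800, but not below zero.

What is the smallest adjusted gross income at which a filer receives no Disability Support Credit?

The credit falls by 10% of each pound above £231,800, so it reaches zero when the excess is £1,150 / 10% = £11,500: income = £231,800 + £11,500 = £243,300.

£243,300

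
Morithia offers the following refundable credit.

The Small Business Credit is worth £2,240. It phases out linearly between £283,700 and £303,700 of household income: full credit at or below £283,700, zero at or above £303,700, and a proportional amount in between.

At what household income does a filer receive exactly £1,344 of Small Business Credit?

£291,700

£1,344 is 1,344/2,240 of the full £2,240, so 896/2,240 of the £20,000 range has been used: income = £283,700 + £20,000 × 896/2,240 = £291,700.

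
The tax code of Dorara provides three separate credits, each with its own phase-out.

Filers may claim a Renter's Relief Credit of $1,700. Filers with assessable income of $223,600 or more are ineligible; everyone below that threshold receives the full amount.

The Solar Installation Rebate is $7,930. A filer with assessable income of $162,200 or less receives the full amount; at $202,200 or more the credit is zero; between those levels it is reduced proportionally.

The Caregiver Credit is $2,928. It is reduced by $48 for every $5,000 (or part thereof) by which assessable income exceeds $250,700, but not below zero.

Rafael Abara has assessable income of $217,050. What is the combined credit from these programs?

Renter's Relief Credit: $217,050 is below the $223,600 cutoff, so the full $1,700 applies.
Solar Installation Rebate: $217,050 is at or above $202,200, so the credit is $0.
Caregiver Credit: $217,050 is at or below the $250,700 threshold, so the full $2,928 applies.
Total: $1,700 + $0 + $2,928 = $4,628.

$4,628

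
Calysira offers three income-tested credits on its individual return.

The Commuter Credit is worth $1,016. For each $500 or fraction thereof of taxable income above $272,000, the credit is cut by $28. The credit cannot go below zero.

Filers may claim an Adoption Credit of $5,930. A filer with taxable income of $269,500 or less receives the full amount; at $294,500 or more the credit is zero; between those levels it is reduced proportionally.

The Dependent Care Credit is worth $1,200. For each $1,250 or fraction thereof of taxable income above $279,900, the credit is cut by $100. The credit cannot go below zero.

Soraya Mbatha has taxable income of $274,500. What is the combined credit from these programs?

Commuter Credit: income exceeds $272,000 by $2,500, which is 5 full-or-partial $500 increments; reduction = 5 × $28 = $140, leaving $876.
Adoption Credit: $274,500 is $5,000 into a $25,000 phase-out range, leaving 20,000/25,000 of the credit: $5,930 × 20,000/25,000 = $4,744.
Dependent Care Credit: $274,500 is at or below the $279,900 threshold, so the full $1,200 applies.
Total: $876 + $4,744 + $1,200 = $6,820.

$6,820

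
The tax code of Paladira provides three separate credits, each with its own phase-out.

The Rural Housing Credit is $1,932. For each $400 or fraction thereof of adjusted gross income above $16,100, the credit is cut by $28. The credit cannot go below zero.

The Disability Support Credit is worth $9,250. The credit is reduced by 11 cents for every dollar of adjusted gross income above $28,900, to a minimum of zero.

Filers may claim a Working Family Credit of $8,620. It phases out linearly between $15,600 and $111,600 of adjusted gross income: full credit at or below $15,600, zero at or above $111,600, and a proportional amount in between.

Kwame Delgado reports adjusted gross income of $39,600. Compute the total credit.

$14,818

Rural Housing Credit: income exceeds $16,100 by $23,500, which is 59 full-or-partial $400 increments; reduction = 59 × $28 = $1,652, leaving $280.
Disability Support Credit: 11% of the $10,700 excess over $28,900 is $1,177; credit = $9,250 − $1,177 = $8,073.
Working Family Credit: $39,600 is $24,000 into a $96,000 phase-out range, leaving 72,000/96,000 of the credit: $8,620 × 72,000/96,000 = $6,465.
Total: $280 + $8,073 + $6,465 = $14,818.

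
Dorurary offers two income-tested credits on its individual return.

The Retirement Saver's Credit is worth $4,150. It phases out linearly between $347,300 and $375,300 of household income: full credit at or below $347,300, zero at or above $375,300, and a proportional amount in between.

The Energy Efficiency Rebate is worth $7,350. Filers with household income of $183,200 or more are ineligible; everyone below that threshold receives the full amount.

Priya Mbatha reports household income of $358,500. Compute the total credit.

$2,490

Retirement Saver's Credit: $358,500 is $11,200 into a $28,000 phase-out range, leaving 16,800/28,000 of the credit: $4,150 × 16,800/28,000 = $2,490.
Energy Efficiency Rebate: $358,500 meets or exceeds the $183,200 cutoff, so the credit is $0.
Total: $2,490 + $0 = $2,490.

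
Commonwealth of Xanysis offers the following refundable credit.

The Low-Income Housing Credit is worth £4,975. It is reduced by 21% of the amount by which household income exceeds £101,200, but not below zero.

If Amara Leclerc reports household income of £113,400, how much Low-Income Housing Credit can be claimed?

Low-Income Housing Credit: 21% of the £12,200 excess over £101,200 is £2,562; credit = £4,975 − £2,562 = £2,413.

£2,413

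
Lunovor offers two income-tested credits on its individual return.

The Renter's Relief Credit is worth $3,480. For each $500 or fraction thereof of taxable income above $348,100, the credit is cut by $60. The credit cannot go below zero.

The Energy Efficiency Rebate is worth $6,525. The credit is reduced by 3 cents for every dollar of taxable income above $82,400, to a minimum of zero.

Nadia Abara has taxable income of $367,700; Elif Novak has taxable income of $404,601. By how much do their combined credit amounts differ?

Nadia ($367,700): Renter's Relief Credit: income exceeds $348,100 by $19,600, which is 40 full-or-partial $500 increments; reduction = 40 × $60 = $2,400, leaving $1,080. Energy Efficiency Rebate: 3% of the $285,300 excess over $82,400 is $8,559 ≥ base, so the credit is $0. total $1,080 + $0 = $1,080
Elif ($404,601): Renter's Relief Credit: income exceeds $348,100 by $56,501 → 114 increments × $60 = $6,840 ≥ base, so the credit is $0. Energy Efficiency Rebate: 3% of the $322,201 excess over $82,400 is $9,666.03 ≥ base, so the credit is $0. total $0 + $0 = $0
Difference: |$1,080 − $0| = $1,080.

$1,080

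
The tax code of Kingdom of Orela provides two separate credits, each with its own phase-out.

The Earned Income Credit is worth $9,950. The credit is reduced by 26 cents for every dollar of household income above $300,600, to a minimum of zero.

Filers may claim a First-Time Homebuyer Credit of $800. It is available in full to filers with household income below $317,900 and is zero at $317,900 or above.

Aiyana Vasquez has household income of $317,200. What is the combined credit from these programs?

Earned Income Credit: 26% of the $16,600 excess over $300,600 is $4,316; credit = $9,950 − $4,316 = $5,634.
First-Time Homebuyer Credit: $317,200 is below the $317,900 cutoff, so the full $800 applies.
Total: $5,634 + $800 = $6,434.

$6,434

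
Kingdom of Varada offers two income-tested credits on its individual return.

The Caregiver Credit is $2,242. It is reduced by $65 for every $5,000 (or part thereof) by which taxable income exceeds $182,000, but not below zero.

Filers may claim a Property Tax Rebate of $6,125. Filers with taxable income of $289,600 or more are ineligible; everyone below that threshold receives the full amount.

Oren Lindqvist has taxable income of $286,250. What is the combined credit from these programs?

Caregiver Credit: income exceeds $182,000 by $104,250, which is 21 full-or-partial $5,000 increments; reduction = 21 × $65 = $1,365, leaving $877.
Property Tax Rebate: $286,250 is below the $289,600 cutoff, so the full $6,125 applies.
Total: $877 + $6,125 = $7,002.

$7,002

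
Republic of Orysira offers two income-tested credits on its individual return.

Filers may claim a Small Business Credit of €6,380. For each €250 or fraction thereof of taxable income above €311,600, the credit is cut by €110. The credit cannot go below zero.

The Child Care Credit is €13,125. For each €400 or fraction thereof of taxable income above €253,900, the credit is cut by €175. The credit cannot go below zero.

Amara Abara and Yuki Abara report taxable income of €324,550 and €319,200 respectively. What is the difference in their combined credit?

€2,310

Amara (€324,550): Small Business Credit: income exceeds €311,600 by €12,950, which is 52 full-or-partial €250 increments; reduction = 52 × €110 = €5,720, leaving €660. Child Care Credit: income exceeds €253,900 by €70,650 → 177 increments × €175 = €30,975 ≥ base, so the credit is €0. total €660 + €0 = €660
Yuki (€319,200): Small Business Credit: income exceeds €311,600 by €7,600, which is 31 full-or-partial €250 increments; reduction = 31 × €110 = €3,410, leaving €2,970. Child Care Credit: income exceeds €253,900 by €65,300 → 164 increments × €175 = €28,700 ≥ base, so the credit is €0. total €2,970 + €0 = €2,970
Difference: |€660 − €2,970| = €2,310.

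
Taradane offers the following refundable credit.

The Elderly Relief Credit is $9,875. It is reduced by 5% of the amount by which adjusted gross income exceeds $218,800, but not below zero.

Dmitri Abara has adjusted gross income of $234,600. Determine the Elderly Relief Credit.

$9,085

Elderly Relief Credit: 5% of the $15,800 excess over $218,800 is $790; credit = $9,875 − $790 = $9,085.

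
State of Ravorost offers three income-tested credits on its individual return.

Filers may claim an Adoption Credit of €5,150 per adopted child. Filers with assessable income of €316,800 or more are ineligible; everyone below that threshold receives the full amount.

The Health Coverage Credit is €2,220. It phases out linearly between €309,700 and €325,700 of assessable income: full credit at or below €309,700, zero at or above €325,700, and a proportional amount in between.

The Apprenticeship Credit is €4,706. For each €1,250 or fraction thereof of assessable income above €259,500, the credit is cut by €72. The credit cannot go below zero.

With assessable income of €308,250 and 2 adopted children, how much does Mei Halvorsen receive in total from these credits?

Adoption Credit: base = 2 × €5,150 = €10,300. €308,250 is below the €316,800 cutoff, so the full €10,300 applies.
Health Coverage Credit: €308,250 is at or below the €309,700 threshold, so the full €2,220 applies.
Apprenticeship Credit: income exceeds €259,500 by €48,750, which is 39 full-or-partial €1,250 increments; reduction = 39 × €72 = €2,808, leaving €1,898.
Total: €10,300 + €2,220 + €1,898 = €14,418.

€14,418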